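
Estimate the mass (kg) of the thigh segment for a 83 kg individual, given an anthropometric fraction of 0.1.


m_segment = body_mass * fraction
m_segment = 83 * 0.1
m_segment = 8.3000


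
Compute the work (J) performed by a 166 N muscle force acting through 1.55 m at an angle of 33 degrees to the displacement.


W = F * d * cos(theta)
theta = 33 deg = 0.5760 rad
cos(theta) = 0.8387
W = 166 * 1.55 * 0.8387
W = 215.7899


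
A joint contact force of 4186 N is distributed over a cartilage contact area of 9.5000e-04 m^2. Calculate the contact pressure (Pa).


P = F / A
P = 4186 / 9.5000e-04
P = 4.4063e+06


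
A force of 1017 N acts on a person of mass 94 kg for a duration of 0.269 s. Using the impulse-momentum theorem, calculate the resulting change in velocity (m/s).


J = F * dt = 1017 * 0.269 = 273.5730 N*s
delta_v = J / m
delta_v = 273.5730 / 94
delta_v = 2.9104


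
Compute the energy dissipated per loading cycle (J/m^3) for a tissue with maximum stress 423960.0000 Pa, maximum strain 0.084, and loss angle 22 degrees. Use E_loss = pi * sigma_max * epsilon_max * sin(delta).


E_loss = pi * sigma_max * epsilon_max * sin(delta)
delta = 22 deg = 0.3840 rad
sin(delta) = 0.3746
E_loss = pi * 423960.0000 * 0.084 * 0.3746
E_loss = 41911.1386


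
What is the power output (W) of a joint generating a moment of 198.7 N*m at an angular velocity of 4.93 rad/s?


P = M * omega
P = 198.7 * 4.93
P = 979.5910


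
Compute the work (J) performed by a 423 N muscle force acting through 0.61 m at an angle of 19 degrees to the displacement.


W = F * d * cos(theta)
theta = 19 deg = 0.3316 rad
cos(theta) = 0.9455
W = 423 * 0.61 * 0.9455
W = 243.9722


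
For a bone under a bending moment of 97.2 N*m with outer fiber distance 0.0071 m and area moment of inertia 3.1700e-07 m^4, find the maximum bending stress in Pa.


sigma = M * c / I
sigma = 97.2 * 0.0071 / 3.1700e-07
M * c = 0.6901
sigma = 2.1770e+06


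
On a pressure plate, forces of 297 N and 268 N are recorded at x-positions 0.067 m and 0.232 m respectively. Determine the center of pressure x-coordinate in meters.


COP_x = (F1*x1 + F2*x2) / (F1 + F2)
COP_x = (297*0.067 + 268*0.232) / (297 + 268)
Numerator = 82.0750
Denominator = 565
COP_x = 0.1453


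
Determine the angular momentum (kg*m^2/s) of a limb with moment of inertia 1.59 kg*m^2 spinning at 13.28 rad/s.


L = I * omega
L = 1.59 * 13.28
L = 21.1152


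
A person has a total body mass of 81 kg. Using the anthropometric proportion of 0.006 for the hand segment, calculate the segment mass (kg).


m_segment = body_mass * fraction
m_segment = 81 * 0.006
m_segment = 0.4860


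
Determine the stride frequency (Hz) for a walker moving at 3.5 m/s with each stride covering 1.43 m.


f = v / stride_length
f = 3.5 / 1.43
f = 2.4476


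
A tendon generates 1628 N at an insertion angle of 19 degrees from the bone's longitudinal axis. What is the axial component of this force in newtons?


F_eff = F_tendon * cos(theta)
theta = 19 deg = 0.3316 rad
cos(theta) = 0.9455
F_eff = 1628 * 0.9455
F_eff = 1539.3042


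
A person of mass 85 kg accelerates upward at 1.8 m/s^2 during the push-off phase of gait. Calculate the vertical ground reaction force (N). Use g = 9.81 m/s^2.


GRF = m * (g + a)
GRF = 85 * (9.81 + 1.8)
GRF = 85 * 11.6100
GRF = 986.8500


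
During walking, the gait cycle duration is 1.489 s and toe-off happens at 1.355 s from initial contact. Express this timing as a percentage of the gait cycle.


pct = (event_time / cycle_time) * 100
pct = (1.355 / 1.489) * 100
ratio = 0.9100
pct = 91.0007


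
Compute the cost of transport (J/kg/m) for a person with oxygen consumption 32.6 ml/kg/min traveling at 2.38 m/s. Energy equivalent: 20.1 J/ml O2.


Power per kg = VO2 * 20.1 / 60
Power per kg = 32.6 * 20.1 / 60 = 10.9210 W/kg
Cost = power_per_kg / speed
Cost = 10.9210 / 2.38
Cost = 4.5887


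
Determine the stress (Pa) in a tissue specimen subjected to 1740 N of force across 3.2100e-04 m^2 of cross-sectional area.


stress = F / A
stress = 1740 / 3.2100e-04
stress = 5.4206e+06


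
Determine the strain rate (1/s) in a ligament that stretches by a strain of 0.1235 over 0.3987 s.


strain_rate = delta_strain / delta_t
strain_rate = 0.1235 / 0.3987
strain_rate = 0.3098


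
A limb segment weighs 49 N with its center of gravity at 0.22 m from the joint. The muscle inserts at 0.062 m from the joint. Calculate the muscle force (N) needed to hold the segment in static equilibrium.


F_muscle = W * d_load / d_muscle
F_muscle = 49 * 0.22 / 0.062
Numerator = 10.7800
F_muscle = 173.8710


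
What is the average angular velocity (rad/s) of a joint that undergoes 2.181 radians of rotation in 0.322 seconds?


omega = delta_theta / delta_t
omega = 2.181 / 0.322
omega = 6.7733


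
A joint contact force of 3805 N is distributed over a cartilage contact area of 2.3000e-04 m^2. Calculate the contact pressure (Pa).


P = F / A
P = 3805 / 2.3000e-04
P = 1.6543e+07


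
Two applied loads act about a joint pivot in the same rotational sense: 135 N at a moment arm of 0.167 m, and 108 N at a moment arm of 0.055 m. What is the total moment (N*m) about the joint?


M = F1 * d1 + F2 * d2
M = 135 * 0.167 + 108 * 0.055
M = 22.5450 + 5.9400
M = 28.4850


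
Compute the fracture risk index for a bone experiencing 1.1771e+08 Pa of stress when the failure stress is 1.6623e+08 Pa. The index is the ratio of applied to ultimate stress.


FRI = applied / ultimate
FRI = 1.1771e+08 / 1.6623e+08
FRI = 0.7081


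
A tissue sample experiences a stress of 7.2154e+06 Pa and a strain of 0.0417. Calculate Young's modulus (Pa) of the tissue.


E = stress / strain
E = 7.2154e+06 / 0.0417
E = 1.7303e+08


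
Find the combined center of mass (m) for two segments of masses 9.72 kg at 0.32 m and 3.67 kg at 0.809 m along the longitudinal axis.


COM = (m1*x1 + m2*x2) / (m1 + m2)
COM = (9.72*0.32 + 3.67*0.809) / (9.72 + 3.67)
Numerator = 6.0794
Denominator = 13.3900
COM = 0.4540


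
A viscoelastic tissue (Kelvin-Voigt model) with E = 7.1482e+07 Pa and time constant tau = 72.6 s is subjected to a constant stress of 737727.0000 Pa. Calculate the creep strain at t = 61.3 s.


epsilon(t) = (sigma/E) * (1 - exp(-t/tau))
sigma/E = 737727.0000 / 7.1482e+07 = 0.0103
exp(-t/tau) = exp(-61.3 / 72.6) = 0.4298
epsilon = 0.0103 * (1 - 0.4298)
epsilon = 0.0059


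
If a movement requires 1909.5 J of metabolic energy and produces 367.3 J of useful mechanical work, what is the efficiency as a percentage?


eta = (W_mech / E_meta) * 100
eta = (367.3 / 1909.5) * 100
ratio = 0.1924
eta = 19.2354


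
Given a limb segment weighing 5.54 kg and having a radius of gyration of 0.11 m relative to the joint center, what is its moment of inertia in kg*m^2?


I = m * k^2
I = 5.54 * 0.11^2
k^2 = 0.0121
I = 0.0670


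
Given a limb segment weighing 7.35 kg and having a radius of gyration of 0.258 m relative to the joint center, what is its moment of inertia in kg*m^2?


I = m * k^2
I = 7.35 * 0.258^2
k^2 = 0.0666
I = 0.4892


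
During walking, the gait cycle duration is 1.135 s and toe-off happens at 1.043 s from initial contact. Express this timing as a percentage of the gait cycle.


pct = (event_time / cycle_time) * 100
pct = (1.043 / 1.135) * 100
ratio = 0.9189
pct = 91.8943


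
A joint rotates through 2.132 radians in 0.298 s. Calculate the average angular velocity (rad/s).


omega = delta_theta / delta_t
omega = 2.132 / 0.298
omega = 7.1544


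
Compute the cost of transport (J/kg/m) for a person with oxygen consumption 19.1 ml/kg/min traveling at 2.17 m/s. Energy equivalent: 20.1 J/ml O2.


Power per kg = VO2 * 20.1 / 60
Power per kg = 19.1 * 20.1 / 60 = 6.3985 W/kg
Cost = power_per_kg / speed
Cost = 6.3985 / 2.17
Cost = 2.9486


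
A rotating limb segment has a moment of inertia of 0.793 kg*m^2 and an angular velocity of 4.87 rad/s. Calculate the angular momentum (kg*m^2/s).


L = I * omega
L = 0.793 * 4.87
L = 3.8619


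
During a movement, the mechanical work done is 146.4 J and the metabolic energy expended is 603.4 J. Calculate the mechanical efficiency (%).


eta = (W_mech / E_meta) * 100
eta = (146.4 / 603.4) * 100
ratio = 0.2426
eta = 24.2625


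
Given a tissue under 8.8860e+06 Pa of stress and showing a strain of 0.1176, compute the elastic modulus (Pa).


E = stress / strain
E = 8.8860e+06 / 0.1176
E = 7.5561e+07


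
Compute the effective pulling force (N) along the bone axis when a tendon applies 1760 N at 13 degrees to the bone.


F_eff = F_tendon * cos(theta)
theta = 13 deg = 0.2269 rad
cos(theta) = 0.9744
F_eff = 1760 * 0.9744
F_eff = 1714.8913


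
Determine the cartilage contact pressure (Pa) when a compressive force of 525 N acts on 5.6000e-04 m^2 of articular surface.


P = F / A
P = 525 / 5.6000e-04
P = 937500.0000


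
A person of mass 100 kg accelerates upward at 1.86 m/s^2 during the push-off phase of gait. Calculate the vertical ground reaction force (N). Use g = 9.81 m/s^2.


GRF = m * (g + a)
GRF = 100 * (9.81 + 1.86)
GRF = 100 * 11.6700
GRF = 1167.0000


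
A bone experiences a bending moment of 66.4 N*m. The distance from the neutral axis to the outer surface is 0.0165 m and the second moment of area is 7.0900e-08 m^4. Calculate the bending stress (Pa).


sigma = M * c / I
sigma = 66.4 * 0.0165 / 7.0900e-08
M * c = 1.0956
sigma = 1.5453e+07


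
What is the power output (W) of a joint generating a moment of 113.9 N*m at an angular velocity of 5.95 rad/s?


P = M * omega
P = 113.9 * 5.95
P = 677.7050


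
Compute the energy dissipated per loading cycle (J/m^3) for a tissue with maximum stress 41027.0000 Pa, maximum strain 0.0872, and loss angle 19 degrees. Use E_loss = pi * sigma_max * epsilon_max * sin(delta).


E_loss = pi * sigma_max * epsilon_max * sin(delta)
delta = 19 deg = 0.3316 rad
sin(delta) = 0.3256
E_loss = pi * 41027.0000 * 0.0872 * 0.3256
E_loss = 3659.1317


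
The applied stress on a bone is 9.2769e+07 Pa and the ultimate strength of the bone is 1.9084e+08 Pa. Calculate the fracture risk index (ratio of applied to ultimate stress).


FRI = applied / ultimate
FRI = 9.2769e+07 / 1.9084e+08
FRI = 0.4861


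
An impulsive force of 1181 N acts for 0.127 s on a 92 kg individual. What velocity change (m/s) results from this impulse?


J = F * dt = 1181 * 0.127 = 149.9870 N*s
delta_v = J / m
delta_v = 149.9870 / 92
delta_v = 1.6303


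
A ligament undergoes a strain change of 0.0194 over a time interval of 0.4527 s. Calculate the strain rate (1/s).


strain_rate = delta_strain / delta_t
strain_rate = 0.0194 / 0.4527
strain_rate = 0.0429


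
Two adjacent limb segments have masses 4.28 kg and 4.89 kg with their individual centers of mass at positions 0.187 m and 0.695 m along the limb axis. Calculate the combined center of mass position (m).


COM = (m1*x1 + m2*x2) / (m1 + m2)
COM = (4.28*0.187 + 4.89*0.695) / (4.28 + 4.89)
Numerator = 4.1989
Denominator = 9.1700
COM = 0.4579


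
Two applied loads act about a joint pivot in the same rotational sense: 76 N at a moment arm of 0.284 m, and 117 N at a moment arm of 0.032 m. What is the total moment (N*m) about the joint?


M = F1 * d1 + F2 * d2
M = 76 * 0.284 + 117 * 0.032
M = 21.5840 + 3.7440
M = 25.3280


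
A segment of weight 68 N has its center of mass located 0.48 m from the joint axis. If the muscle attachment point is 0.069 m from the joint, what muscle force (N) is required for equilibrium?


F_muscle = W * d_load / d_muscle
F_muscle = 68 * 0.48 / 0.069
Numerator = 32.6400
F_muscle = 473.0435


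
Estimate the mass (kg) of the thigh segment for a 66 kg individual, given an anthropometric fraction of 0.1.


m_segment = body_mass * fraction
m_segment = 66 * 0.1
m_segment = 6.6000


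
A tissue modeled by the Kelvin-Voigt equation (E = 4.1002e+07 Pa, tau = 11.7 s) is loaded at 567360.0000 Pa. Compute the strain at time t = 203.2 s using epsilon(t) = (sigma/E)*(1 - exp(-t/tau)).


epsilon(t) = (sigma/E) * (1 - exp(-t/tau))
sigma/E = 567360.0000 / 4.1002e+07 = 0.0138
exp(-t/tau) = exp(-203.2 / 11.7) = 2.8667e-08
epsilon = 0.0138 * (1 - 2.8667e-08)
epsilon = 0.0138


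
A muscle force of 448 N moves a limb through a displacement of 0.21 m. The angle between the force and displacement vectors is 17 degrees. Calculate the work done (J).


W = F * d * cos(theta)
theta = 17 deg = 0.2967 rad
cos(theta) = 0.9563
W = 448 * 0.21 * 0.9563
W = 89.9692


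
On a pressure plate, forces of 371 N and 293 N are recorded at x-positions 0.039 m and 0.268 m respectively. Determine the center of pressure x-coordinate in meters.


COP_x = (F1*x1 + F2*x2) / (F1 + F2)
COP_x = (371*0.039 + 293*0.268) / (371 + 293)
Numerator = 92.9930
Denominator = 664
COP_x = 0.1400


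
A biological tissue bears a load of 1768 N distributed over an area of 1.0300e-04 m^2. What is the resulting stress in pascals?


stress = F / A
stress = 1768 / 1.0300e-04
stress = 1.7165e+07


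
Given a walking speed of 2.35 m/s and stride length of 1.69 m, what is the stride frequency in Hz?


f = v / stride_length
f = 2.35 / 1.69
f = 1.3905


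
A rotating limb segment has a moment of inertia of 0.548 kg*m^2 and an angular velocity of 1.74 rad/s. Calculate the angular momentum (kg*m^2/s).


L = I * omega
L = 0.548 * 1.74
L = 0.9535


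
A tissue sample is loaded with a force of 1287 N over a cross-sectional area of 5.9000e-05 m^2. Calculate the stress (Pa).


stress = F / A
stress = 1287 / 5.9000e-05
stress = 2.1814e+07


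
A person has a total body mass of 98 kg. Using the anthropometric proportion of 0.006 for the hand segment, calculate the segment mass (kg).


m_segment = body_mass * fraction
m_segment = 98 * 0.006
m_segment = 0.5880


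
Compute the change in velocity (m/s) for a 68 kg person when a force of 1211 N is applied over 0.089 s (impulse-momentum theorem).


J = F * dt = 1211 * 0.089 = 107.7790 N*s
delta_v = J / m
delta_v = 107.7790 / 68
delta_v = 1.5850


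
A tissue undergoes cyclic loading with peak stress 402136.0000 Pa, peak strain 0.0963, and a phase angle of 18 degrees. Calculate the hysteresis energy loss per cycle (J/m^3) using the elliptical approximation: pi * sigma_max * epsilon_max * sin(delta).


E_loss = pi * sigma_max * epsilon_max * sin(delta)
delta = 18 deg = 0.3142 rad
sin(delta) = 0.3090
E_loss = pi * 402136.0000 * 0.0963 * 0.3090
E_loss = 37595.1202


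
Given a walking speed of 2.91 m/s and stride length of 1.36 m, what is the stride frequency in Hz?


f = v / stride_length
f = 2.91 / 1.36
f = 2.1397


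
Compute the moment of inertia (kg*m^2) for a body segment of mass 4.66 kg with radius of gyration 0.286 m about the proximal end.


I = m * k^2
I = 4.66 * 0.286^2
k^2 = 0.0818
I = 0.3812


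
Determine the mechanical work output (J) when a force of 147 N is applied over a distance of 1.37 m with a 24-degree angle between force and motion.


W = F * d * cos(theta)
theta = 24 deg = 0.4189 rad
cos(theta) = 0.9135
W = 147 * 1.37 * 0.9135
W = 183.9789


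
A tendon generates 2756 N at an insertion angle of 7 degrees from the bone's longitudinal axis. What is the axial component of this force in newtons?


F_eff = F_tendon * cos(theta)
theta = 7 deg = 0.1222 rad
cos(theta) = 0.9925
F_eff = 2756 * 0.9925
F_eff = 2735.4572


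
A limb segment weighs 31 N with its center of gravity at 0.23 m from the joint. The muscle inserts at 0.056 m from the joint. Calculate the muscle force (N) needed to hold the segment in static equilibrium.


F_muscle = W * d_load / d_muscle
F_muscle = 31 * 0.23 / 0.056
Numerator = 7.1300
F_muscle = 127.3214


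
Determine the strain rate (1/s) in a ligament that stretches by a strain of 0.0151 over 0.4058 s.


strain_rate = delta_strain / delta_t
strain_rate = 0.0151 / 0.4058
strain_rate = 0.0372


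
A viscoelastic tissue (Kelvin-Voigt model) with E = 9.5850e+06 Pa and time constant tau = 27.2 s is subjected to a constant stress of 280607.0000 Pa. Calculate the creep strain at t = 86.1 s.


epsilon(t) = (sigma/E) * (1 - exp(-t/tau))
sigma/E = 280607.0000 / 9.5850e+06 = 0.0293
exp(-t/tau) = exp(-86.1 / 27.2) = 0.0422
epsilon = 0.0293 * (1 - 0.0422)
epsilon = 0.0280


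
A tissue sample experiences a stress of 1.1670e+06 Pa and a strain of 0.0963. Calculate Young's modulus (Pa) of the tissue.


E = stress / strain
E = 1.1670e+06 / 0.0963
E = 1.2118e+07


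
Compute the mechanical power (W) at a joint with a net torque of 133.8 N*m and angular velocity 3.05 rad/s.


P = M * omega
P = 133.8 * 3.05
P = 408.0900


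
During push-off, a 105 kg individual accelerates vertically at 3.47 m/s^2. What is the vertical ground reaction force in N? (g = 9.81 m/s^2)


GRF = m * (g + a)
GRF = 105 * (9.81 + 3.47)
GRF = 105 * 13.2800
GRF = 1394.4000


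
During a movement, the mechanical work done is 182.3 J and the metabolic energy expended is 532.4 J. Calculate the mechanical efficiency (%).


eta = (W_mech / E_meta) * 100
eta = (182.3 / 532.4) * 100
ratio = 0.3424
eta = 34.2412


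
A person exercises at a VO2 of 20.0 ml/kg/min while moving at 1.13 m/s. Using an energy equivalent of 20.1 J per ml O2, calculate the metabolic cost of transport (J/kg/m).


Power per kg = VO2 * 20.1 / 60
Power per kg = 20.0 * 20.1 / 60 = 6.7000 W/kg
Cost = power_per_kg / speed
Cost = 6.7000 / 1.13
Cost = 5.9292


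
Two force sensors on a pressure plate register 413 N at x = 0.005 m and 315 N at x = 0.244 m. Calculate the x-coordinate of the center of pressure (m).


COP_x = (F1*x1 + F2*x2) / (F1 + F2)
COP_x = (413*0.005 + 315*0.244) / (413 + 315)
Numerator = 78.9250
Denominator = 728
COP_x = 0.1084


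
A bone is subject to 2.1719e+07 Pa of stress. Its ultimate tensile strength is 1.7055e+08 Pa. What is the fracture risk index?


FRI = applied / ultimate
FRI = 2.1719e+07 / 1.7055e+08
FRI = 0.1273


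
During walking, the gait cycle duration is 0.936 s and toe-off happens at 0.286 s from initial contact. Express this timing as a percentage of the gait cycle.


pct = (event_time / cycle_time) * 100
pct = (0.286 / 0.936) * 100
ratio = 0.3056
pct = 30.5556


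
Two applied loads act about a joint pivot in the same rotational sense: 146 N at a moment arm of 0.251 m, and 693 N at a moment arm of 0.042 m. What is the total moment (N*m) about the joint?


M = F1 * d1 + F2 * d2
M = 146 * 0.251 + 693 * 0.042
M = 36.6460 + 29.1060
M = 65.7520


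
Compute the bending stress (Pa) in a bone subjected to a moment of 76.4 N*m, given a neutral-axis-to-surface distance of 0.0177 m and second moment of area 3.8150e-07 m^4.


sigma = M * c / I
sigma = 76.4 * 0.0177 / 3.8150e-07
M * c = 1.3523
sigma = 3.5446e+06


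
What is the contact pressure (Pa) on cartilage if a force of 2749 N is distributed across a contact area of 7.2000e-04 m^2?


P = F / A
P = 2749 / 7.2000e-04
P = 3.8181e+06


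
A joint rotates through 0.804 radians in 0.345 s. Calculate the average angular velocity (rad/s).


omega = delta_theta / delta_t
omega = 0.804 / 0.345
omega = 2.3304


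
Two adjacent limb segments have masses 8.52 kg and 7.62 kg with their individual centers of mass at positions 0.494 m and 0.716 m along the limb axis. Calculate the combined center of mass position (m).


COM = (m1*x1 + m2*x2) / (m1 + m2)
COM = (8.52*0.494 + 7.62*0.716) / (8.52 + 7.62)
Numerator = 9.6648
Denominator = 16.1400
COM = 0.5988


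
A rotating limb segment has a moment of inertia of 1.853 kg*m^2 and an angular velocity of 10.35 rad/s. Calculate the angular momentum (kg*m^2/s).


L = I * omega
L = 1.853 * 10.35
L = 19.1785


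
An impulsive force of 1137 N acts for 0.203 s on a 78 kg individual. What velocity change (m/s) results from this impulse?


J = F * dt = 1137 * 0.203 = 230.8110 N*s
delta_v = J / m
delta_v = 230.8110 / 78
delta_v = 2.9591


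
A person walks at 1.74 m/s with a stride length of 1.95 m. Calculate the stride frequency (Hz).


f = v / stride_length
f = 1.74 / 1.95
f = 0.8923


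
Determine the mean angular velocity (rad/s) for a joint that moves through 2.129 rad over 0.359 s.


omega = delta_theta / delta_t
omega = 2.129 / 0.359
omega = 5.9304


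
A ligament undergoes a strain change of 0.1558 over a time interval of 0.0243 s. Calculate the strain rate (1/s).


strain_rate = delta_strain / delta_t
strain_rate = 0.1558 / 0.0243
strain_rate = 6.4115


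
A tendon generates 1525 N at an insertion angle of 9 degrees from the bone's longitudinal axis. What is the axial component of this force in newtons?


F_eff = F_tendon * cos(theta)
theta = 9 deg = 0.1571 rad
cos(theta) = 0.9877
F_eff = 1525 * 0.9877
F_eff = 1506.2247


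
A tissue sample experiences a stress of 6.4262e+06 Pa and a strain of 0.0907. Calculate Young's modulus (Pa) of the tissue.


E = stress / strain
E = 6.4262e+06 / 0.0907
E = 7.0851e+07


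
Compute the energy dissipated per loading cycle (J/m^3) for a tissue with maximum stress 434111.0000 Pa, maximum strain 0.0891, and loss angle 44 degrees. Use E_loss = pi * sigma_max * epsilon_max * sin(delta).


E_loss = pi * sigma_max * epsilon_max * sin(delta)
delta = 44 deg = 0.7679 rad
sin(delta) = 0.6947
E_loss = pi * 434111.0000 * 0.0891 * 0.6947
E_loss = 84411.1157


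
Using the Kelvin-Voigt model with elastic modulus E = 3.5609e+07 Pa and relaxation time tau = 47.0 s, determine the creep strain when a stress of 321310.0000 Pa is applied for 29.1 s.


epsilon(t) = (sigma/E) * (1 - exp(-t/tau))
sigma/E = 321310.0000 / 3.5609e+07 = 0.0090
exp(-t/tau) = exp(-29.1 / 47.0) = 0.5384
epsilon = 0.0090 * (1 - 0.5384)
epsilon = 0.0042


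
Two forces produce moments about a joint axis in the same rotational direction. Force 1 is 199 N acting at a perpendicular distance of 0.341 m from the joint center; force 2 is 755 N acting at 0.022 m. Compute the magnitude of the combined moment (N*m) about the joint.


M = F1 * d1 + F2 * d2
M = 199 * 0.341 + 755 * 0.022
M = 67.8590 + 16.6100
M = 84.4690


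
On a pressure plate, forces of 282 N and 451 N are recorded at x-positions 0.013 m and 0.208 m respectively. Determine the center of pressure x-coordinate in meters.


COP_x = (F1*x1 + F2*x2) / (F1 + F2)
COP_x = (282*0.013 + 451*0.208) / (282 + 451)
Numerator = 97.4740
Denominator = 733
COP_x = 0.1330


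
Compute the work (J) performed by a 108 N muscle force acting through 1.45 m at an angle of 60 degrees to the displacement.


W = F * d * cos(theta)
theta = 60 deg = 1.0472 rad
cos(theta) = 0.5000
W = 108 * 1.45 * 0.5000
W = 78.3000


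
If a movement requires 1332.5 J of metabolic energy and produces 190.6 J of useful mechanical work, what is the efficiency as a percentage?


eta = (W_mech / E_meta) * 100
eta = (190.6 / 1332.5) * 100
ratio = 0.1430
eta = 14.3039


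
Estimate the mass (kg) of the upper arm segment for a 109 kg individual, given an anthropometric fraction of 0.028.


m_segment = body_mass * fraction
m_segment = 109 * 0.028
m_segment = 3.0520


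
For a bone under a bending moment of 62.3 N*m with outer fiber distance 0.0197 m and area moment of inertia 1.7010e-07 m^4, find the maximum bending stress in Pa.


sigma = M * c / I
sigma = 62.3 * 0.0197 / 1.7010e-07
M * c = 1.2273
sigma = 7.2152e+06


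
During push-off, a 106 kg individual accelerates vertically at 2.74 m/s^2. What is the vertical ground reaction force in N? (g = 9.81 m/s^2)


GRF = m * (g + a)
GRF = 106 * (9.81 + 2.74)
GRF = 106 * 12.5500
GRF = 1330.3000


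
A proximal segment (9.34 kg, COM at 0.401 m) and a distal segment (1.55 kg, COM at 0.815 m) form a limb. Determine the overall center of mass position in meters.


COM = (m1*x1 + m2*x2) / (m1 + m2)
COM = (9.34*0.401 + 1.55*0.815) / (9.34 + 1.55)
Numerator = 5.0086
Denominator = 10.8900
COM = 0.4599


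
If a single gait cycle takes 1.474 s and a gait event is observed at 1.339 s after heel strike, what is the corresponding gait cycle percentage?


pct = (event_time / cycle_time) * 100
pct = (1.339 / 1.474) * 100
ratio = 0.9084
pct = 90.8412


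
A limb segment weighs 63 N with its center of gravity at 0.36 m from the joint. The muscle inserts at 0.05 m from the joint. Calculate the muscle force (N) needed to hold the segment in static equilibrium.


F_muscle = W * d_load / d_muscle
F_muscle = 63 * 0.36 / 0.05
Numerator = 22.6800
F_muscle = 453.6000


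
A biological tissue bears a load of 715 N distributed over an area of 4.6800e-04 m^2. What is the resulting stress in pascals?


stress = F / A
stress = 715 / 4.6800e-04
stress = 1.5278e+06


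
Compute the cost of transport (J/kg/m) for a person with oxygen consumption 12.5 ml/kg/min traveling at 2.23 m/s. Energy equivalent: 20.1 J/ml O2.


Power per kg = VO2 * 20.1 / 60
Power per kg = 12.5 * 20.1 / 60 = 4.1875 W/kg
Cost = power_per_kg / speed
Cost = 4.1875 / 2.23
Cost = 1.8778


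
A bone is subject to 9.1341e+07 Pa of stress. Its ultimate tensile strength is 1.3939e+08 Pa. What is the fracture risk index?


FRI = applied / ultimate
FRI = 9.1341e+07 / 1.3939e+08
FRI = 0.6553


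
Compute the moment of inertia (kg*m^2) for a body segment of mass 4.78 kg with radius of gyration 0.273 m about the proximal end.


I = m * k^2
I = 4.78 * 0.273^2
k^2 = 0.0745
I = 0.3562


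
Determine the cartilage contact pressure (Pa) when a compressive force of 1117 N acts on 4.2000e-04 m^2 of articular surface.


P = F / A
P = 1117 / 4.2000e-04
P = 2.6595e+06


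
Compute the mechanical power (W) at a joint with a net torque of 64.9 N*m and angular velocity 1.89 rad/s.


P = M * omega
P = 64.9 * 1.89
P = 122.6610


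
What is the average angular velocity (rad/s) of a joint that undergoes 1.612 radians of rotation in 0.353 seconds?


omega = delta_theta / delta_t
omega = 1.612 / 0.353
omega = 4.5666


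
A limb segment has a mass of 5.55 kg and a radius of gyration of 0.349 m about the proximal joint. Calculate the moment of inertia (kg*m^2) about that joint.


I = m * k^2
I = 5.55 * 0.349^2
k^2 = 0.1218
I = 0.6760


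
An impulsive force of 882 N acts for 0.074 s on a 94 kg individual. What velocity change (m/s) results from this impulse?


J = F * dt = 882 * 0.074 = 65.2680 N*s
delta_v = J / m
delta_v = 65.2680 / 94
delta_v = 0.6943


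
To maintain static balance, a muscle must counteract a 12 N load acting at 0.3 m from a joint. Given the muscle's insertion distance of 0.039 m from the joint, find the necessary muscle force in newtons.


F_muscle = W * d_load / d_muscle
F_muscle = 12 * 0.3 / 0.039
Numerator = 3.6000
F_muscle = 92.3077


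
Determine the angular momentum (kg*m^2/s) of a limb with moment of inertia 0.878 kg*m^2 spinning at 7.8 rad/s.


L = I * omega
L = 0.878 * 7.8
L = 6.8484


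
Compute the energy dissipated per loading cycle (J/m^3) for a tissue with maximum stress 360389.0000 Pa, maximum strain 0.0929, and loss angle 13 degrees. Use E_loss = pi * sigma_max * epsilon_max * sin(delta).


E_loss = pi * sigma_max * epsilon_max * sin(delta)
delta = 13 deg = 0.2269 rad
sin(delta) = 0.2250
E_loss = pi * 360389.0000 * 0.0929 * 0.2250
E_loss = 23660.5669


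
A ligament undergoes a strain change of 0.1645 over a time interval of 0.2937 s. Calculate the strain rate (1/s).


strain_rate = delta_strain / delta_t
strain_rate = 0.1645 / 0.2937
strain_rate = 0.5601


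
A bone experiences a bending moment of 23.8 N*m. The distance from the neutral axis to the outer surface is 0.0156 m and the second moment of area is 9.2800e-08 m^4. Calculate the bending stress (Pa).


sigma = M * c / I
sigma = 23.8 * 0.0156 / 9.2800e-08
M * c = 0.3713
sigma = 4.0009e+06


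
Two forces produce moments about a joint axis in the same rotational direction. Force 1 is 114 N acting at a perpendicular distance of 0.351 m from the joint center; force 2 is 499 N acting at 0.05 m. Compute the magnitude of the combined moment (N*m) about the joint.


M = F1 * d1 + F2 * d2
M = 114 * 0.351 + 499 * 0.05
M = 40.0140 + 24.9500
M = 64.9640


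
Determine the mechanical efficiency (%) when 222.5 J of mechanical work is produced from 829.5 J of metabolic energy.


eta = (W_mech / E_meta) * 100
eta = (222.5 / 829.5) * 100
ratio = 0.2682
eta = 26.8234


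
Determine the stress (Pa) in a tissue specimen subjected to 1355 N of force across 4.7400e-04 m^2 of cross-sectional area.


stress = F / A
stress = 1355 / 4.7400e-04
stress = 2.8586e+06


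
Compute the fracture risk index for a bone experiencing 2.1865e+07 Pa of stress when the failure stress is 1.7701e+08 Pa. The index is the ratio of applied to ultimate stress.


FRI = applied / ultimate
FRI = 2.1865e+07 / 1.7701e+08
FRI = 0.1235


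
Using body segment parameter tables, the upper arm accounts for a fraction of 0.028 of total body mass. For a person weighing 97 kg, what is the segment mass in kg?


m_segment = body_mass * fraction
m_segment = 97 * 0.028
m_segment = 2.7160


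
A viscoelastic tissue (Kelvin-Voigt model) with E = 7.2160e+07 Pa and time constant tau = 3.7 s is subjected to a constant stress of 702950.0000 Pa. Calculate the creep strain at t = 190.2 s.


epsilon(t) = (sigma/E) * (1 - exp(-t/tau))
sigma/E = 702950.0000 / 7.2160e+07 = 0.0097
exp(-t/tau) = exp(-190.2 / 3.7) = 4.7306e-23
epsilon = 0.0097 * (1 - 4.7306e-23)
epsilon = 0.0097


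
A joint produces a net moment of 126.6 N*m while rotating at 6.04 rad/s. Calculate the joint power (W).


P = M * omega
P = 126.6 * 6.04
P = 764.6640


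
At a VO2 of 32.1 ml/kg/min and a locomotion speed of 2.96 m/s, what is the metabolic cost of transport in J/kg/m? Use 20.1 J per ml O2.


Power per kg = VO2 * 20.1 / 60
Power per kg = 32.1 * 20.1 / 60 = 10.7535 W/kg
Cost = power_per_kg / speed
Cost = 10.7535 / 2.96
Cost = 3.6329


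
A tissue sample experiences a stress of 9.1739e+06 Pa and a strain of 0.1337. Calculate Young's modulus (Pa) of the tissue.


E = stress / strain
E = 9.1739e+06 / 0.1337
E = 6.8616e+07


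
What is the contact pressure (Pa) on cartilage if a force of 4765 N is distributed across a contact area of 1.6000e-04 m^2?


P = F / A
P = 4765 / 1.6000e-04
P = 2.9781e+07


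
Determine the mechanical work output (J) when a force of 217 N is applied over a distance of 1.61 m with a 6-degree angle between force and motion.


W = F * d * cos(theta)
theta = 6 deg = 0.1047 rad
cos(theta) = 0.9945
W = 217 * 1.61 * 0.9945
W = 347.4561


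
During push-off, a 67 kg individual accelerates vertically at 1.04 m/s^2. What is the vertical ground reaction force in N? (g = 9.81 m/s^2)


GRF = m * (g + a)
GRF = 67 * (9.81 + 1.04)
GRF = 67 * 10.8500
GRF = 726.9500


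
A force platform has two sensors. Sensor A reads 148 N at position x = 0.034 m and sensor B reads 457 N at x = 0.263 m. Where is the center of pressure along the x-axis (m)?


COP_x = (F1*x1 + F2*x2) / (F1 + F2)
COP_x = (148*0.034 + 457*0.263) / (148 + 457)
Numerator = 125.2230
Denominator = 605
COP_x = 0.2070


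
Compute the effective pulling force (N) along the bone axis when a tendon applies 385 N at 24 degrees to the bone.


F_eff = F_tendon * cos(theta)
theta = 24 deg = 0.4189 rad
cos(theta) = 0.9135
F_eff = 385 * 0.9135
F_eff = 351.7150


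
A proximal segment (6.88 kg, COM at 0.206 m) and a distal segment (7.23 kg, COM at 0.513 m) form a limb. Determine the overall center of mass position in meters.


COM = (m1*x1 + m2*x2) / (m1 + m2)
COM = (6.88*0.206 + 7.23*0.513) / (6.88 + 7.23)
Numerator = 5.1263
Denominator = 14.1100
COM = 0.3633


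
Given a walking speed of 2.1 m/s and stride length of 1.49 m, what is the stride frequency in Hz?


f = v / stride_length
f = 2.1 / 1.49
f = 1.4094


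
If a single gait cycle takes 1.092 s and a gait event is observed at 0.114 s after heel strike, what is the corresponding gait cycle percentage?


pct = (event_time / cycle_time) * 100
pct = (0.114 / 1.092) * 100
ratio = 0.1044
pct = 10.4396


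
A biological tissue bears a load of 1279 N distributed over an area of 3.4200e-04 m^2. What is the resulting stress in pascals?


stress = F / A
stress = 1279 / 3.4200e-04
stress = 3.7398e+06


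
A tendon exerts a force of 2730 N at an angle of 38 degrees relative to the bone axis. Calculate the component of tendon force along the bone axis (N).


F_eff = F_tendon * cos(theta)
theta = 38 deg = 0.6632 rad
cos(theta) = 0.7880
F_eff = 2730 * 0.7880
F_eff = 2151.2694


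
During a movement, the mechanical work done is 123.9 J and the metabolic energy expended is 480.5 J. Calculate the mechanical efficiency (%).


eta = (W_mech / E_meta) * 100
eta = (123.9 / 480.5) * 100
ratio = 0.2579
eta = 25.7856


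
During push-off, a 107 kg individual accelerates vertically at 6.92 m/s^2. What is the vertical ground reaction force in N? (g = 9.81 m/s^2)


GRF = m * (g + a)
GRF = 107 * (9.81 + 6.92)
GRF = 107 * 16.7300
GRF = 1790.1100


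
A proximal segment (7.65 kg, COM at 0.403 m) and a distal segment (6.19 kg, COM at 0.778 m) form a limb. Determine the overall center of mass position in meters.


COM = (m1*x1 + m2*x2) / (m1 + m2)
COM = (7.65*0.403 + 6.19*0.778) / (7.65 + 6.19)
Numerator = 7.8988
Denominator = 13.8400
COM = 0.5707


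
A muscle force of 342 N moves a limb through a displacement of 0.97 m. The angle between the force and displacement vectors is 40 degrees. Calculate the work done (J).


W = F * d * cos(theta)
theta = 40 deg = 0.6981 rad
cos(theta) = 0.7660
W = 342 * 0.97 * 0.7660
W = 254.1276


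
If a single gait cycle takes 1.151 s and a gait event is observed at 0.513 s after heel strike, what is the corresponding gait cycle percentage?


pct = (event_time / cycle_time) * 100
pct = (0.513 / 1.151) * 100
ratio = 0.4457
pct = 44.5699


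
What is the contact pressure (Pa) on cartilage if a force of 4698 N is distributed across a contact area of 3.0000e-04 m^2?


P = F / A
P = 4698 / 3.0000e-04
P = 1.5660e+07


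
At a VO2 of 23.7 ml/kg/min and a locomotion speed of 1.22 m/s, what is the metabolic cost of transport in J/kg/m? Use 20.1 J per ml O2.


Power per kg = VO2 * 20.1 / 60
Power per kg = 23.7 * 20.1 / 60 = 7.9395 W/kg
Cost = power_per_kg / speed
Cost = 7.9395 / 1.22
Cost = 6.5078


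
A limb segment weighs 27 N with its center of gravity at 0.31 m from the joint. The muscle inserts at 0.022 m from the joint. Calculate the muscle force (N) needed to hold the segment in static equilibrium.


F_muscle = W * d_load / d_muscle
F_muscle = 27 * 0.31 / 0.022
Numerator = 8.3700
F_muscle = 380.4545


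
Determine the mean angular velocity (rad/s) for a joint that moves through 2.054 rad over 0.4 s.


omega = delta_theta / delta_t
omega = 2.054 / 0.4
omega = 5.1350


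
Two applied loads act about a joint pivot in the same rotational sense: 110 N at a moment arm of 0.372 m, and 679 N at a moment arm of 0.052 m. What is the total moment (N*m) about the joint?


M = F1 * d1 + F2 * d2
M = 110 * 0.372 + 679 * 0.052
M = 40.9200 + 35.3080
M = 76.2280


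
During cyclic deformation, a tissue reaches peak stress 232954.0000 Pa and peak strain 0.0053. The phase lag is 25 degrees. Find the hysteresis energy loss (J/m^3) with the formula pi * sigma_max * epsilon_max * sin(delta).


E_loss = pi * sigma_max * epsilon_max * sin(delta)
delta = 25 deg = 0.4363 rad
sin(delta) = 0.4226
E_loss = pi * 232954.0000 * 0.0053 * 0.4226
E_loss = 1639.2462


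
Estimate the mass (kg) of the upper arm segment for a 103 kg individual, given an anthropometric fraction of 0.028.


m_segment = body_mass * fraction
m_segment = 103 * 0.028
m_segment = 2.8840


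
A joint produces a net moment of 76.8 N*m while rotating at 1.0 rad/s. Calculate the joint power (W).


P = M * omega
P = 76.8 * 1.0
P = 76.8000


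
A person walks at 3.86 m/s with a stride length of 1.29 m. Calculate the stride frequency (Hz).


f = v / stride_length
f = 3.86 / 1.29
f = 2.9922


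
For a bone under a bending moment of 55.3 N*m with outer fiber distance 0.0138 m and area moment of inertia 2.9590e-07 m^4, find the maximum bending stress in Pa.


sigma = M * c / I
sigma = 55.3 * 0.0138 / 2.9590e-07
M * c = 0.7631
sigma = 2.5790e+06


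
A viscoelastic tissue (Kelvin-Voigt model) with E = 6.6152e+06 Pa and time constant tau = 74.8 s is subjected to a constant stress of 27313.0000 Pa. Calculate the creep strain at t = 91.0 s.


epsilon(t) = (sigma/E) * (1 - exp(-t/tau))
sigma/E = 27313.0000 / 6.6152e+06 = 0.0041
exp(-t/tau) = exp(-91.0 / 74.8) = 0.2962
epsilon = 0.0041 * (1 - 0.2962)
epsilon = 0.0029


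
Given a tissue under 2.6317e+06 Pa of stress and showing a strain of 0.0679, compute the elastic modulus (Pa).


E = stress / strain
E = 2.6317e+06 / 0.0679
E = 3.8758e+07


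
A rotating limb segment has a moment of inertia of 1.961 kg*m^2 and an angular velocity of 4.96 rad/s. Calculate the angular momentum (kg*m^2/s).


L = I * omega
L = 1.961 * 4.96
L = 9.7266


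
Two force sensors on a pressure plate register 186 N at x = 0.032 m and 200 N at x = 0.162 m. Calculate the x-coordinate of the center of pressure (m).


COP_x = (F1*x1 + F2*x2) / (F1 + F2)
COP_x = (186*0.032 + 200*0.162) / (186 + 200)
Numerator = 38.3520
Denominator = 386
COP_x = 0.0994


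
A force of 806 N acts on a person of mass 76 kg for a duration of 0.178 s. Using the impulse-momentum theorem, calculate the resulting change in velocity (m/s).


J = F * dt = 806 * 0.178 = 143.4680 N*s
delta_v = J / m
delta_v = 143.4680 / 76
delta_v = 1.8877


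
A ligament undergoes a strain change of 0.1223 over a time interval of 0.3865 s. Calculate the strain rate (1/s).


strain_rate = delta_strain / delta_t
strain_rate = 0.1223 / 0.3865
strain_rate = 0.3164


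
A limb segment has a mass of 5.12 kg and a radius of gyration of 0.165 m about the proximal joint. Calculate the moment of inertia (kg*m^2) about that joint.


I = m * k^2
I = 5.12 * 0.165^2
k^2 = 0.0272
I = 0.1394


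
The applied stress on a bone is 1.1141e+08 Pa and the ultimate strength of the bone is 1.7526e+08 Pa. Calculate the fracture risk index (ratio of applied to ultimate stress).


FRI = applied / ultimate
FRI = 1.1141e+08 / 1.7526e+08
FRI = 0.6357


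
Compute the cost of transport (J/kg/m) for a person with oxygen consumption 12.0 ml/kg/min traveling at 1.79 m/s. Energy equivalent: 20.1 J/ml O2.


Power per kg = VO2 * 20.1 / 60
Power per kg = 12.0 * 20.1 / 60 = 4.0200 W/kg
Cost = power_per_kg / speed
Cost = 4.0200 / 1.79
Cost = 2.2458


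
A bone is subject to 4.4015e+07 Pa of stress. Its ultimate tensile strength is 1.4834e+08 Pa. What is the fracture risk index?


FRI = applied / ultimate
FRI = 4.4015e+07 / 1.4834e+08
FRI = 0.2967


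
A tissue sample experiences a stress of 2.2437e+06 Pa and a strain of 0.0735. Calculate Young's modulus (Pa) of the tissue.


E = stress / strain
E = 2.2437e+06 / 0.0735
E = 3.0527e+07


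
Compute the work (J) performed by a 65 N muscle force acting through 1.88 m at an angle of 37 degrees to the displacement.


W = F * d * cos(theta)
theta = 37 deg = 0.6458 rad
cos(theta) = 0.7986
W = 65 * 1.88 * 0.7986
W = 97.5933


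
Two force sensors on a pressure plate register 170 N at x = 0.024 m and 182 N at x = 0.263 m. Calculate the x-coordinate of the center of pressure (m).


COP_x = (F1*x1 + F2*x2) / (F1 + F2)
COP_x = (170*0.024 + 182*0.263) / (170 + 182)
Numerator = 51.9460
Denominator = 352
COP_x = 0.1476


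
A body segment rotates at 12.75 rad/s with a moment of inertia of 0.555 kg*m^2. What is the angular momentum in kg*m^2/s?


L = I * omega
L = 0.555 * 12.75
L = 7.0763
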